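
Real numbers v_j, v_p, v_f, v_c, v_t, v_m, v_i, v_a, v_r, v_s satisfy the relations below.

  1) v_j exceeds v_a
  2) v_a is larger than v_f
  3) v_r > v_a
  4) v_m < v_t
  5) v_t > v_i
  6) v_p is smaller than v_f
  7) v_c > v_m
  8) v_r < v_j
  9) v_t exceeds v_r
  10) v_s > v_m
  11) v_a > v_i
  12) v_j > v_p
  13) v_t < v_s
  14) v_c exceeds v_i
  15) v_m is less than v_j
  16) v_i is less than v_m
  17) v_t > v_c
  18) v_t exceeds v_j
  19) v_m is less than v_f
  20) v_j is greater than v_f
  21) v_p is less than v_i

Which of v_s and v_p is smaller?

The relevant relations are v_p < v_i; v_i < v_m; v_m < v_f; v_f < v_a; v_a < v_r; v_r < v_t; v_t < v_s.
Together: v_p < v_i < v_m < v_f < v_a < v_r < v_t < v_s.
So v_p < v_s; v_p is the smaller of the two.

v_p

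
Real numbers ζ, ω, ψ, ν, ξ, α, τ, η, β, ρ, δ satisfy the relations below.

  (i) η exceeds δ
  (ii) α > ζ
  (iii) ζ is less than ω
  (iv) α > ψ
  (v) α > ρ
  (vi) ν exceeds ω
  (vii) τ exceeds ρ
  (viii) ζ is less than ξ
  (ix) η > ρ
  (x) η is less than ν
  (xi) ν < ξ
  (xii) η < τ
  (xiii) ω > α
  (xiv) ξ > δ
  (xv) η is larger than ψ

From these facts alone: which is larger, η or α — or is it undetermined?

Following every chain through η: above η we get τ, ν, ξ; below η we get δ, ρ, ψ.
α is not reached, and no chain runs the other way from α to η.
So the given relations leave the order of η and α undetermined.

undetermined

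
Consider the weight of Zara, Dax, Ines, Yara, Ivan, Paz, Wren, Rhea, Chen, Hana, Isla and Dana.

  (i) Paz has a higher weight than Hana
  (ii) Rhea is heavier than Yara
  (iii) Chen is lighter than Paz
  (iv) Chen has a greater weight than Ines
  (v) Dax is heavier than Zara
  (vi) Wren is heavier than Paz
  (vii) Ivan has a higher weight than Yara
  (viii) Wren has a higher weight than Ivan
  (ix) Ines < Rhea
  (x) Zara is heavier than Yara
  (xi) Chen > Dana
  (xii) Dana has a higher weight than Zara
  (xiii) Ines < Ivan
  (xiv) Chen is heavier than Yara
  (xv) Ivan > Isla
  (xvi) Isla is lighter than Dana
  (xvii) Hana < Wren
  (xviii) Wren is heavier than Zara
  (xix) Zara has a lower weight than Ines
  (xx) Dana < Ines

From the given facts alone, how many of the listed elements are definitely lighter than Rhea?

The elements the relations force below Rhea are Isla, Yara, Zara, Dana, Ines — no chain reaches any other.
That is 5.

5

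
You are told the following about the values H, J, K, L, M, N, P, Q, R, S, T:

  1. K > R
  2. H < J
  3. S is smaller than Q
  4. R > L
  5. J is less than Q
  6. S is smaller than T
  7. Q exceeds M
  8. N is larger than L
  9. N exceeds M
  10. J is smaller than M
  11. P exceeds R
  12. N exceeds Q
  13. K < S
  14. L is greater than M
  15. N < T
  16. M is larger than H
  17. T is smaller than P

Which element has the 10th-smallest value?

Piecing the relations together gives one ordering: H < J < M < L < R < K < S < Q < N < T < P.
The 10th smallest is T.

T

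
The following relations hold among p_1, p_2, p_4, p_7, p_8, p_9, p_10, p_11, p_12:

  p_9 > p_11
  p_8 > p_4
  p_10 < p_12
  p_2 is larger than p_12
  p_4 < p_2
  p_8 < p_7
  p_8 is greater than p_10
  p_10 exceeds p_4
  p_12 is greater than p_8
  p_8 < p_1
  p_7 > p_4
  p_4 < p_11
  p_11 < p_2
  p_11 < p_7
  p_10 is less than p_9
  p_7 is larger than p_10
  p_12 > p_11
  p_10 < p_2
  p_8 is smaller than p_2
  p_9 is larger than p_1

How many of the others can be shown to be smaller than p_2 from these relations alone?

5

From p_2 the given relations immediately reach p_4, p_11, p_10, p_8, p_12.
Nothing else is reachable below p_2; 5 in all.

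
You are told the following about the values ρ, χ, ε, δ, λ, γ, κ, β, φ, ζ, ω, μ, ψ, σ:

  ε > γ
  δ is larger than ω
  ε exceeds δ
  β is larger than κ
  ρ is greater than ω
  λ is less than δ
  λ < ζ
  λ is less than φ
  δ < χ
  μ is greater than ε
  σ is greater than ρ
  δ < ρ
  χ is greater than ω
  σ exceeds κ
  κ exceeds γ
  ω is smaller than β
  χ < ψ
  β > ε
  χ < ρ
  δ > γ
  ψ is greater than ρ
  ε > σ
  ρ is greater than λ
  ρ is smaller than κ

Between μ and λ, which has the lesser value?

Link the given pairs in sequence: λ < δ; δ < χ; χ < ρ; ρ < κ; κ < σ; σ < ε; ε < μ.
Together: λ < δ < χ < ρ < κ < σ < ε < μ.
So λ < μ; λ is the smaller of the two.

λ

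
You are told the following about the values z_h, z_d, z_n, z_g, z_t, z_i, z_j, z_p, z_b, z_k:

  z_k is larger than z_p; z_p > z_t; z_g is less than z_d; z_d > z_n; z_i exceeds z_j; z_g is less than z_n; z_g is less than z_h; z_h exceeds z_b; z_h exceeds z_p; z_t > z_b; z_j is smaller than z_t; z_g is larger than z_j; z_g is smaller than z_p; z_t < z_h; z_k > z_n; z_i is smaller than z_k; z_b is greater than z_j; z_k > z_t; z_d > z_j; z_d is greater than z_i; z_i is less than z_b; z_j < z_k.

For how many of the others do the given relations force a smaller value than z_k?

Directly below z_k: z_j, z_i, z_n, z_t, z_p.
One step further: z_g, z_b (7 so far).
Nothing else is reachable below z_k; 7 in all.

7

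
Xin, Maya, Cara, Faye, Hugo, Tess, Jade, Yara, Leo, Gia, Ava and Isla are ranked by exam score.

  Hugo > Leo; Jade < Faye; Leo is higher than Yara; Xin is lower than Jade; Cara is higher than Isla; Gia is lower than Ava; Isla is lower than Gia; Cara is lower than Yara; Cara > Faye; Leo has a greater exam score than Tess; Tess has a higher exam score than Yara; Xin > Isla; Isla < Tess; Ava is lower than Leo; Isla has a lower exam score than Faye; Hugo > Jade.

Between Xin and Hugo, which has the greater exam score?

Hugo

Xin < Jade < Faye < Cara < Yara < Leo < Hugo, by transitivity through Jade, Faye, Cara, Yara, Leo.
So Xin < Hugo; Hugo is the higher of the two.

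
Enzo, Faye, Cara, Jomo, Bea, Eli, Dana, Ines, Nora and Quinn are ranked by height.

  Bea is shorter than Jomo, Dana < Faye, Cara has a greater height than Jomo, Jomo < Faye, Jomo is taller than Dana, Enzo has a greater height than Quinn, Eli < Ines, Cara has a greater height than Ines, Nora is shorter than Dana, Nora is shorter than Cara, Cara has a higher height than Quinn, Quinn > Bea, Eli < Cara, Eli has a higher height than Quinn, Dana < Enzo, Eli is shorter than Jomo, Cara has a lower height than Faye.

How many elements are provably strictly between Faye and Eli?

Chaining upward from Eli reaches: Jomo, Ines, Cara.
Chaining downward from Faye reaches: Nora, Bea, Quinn, Dana, Jomo, Ines, Cara.
Strictly between Eli and Faye are those in both lists: Jomo, Ines, Cara — 3 elements.

3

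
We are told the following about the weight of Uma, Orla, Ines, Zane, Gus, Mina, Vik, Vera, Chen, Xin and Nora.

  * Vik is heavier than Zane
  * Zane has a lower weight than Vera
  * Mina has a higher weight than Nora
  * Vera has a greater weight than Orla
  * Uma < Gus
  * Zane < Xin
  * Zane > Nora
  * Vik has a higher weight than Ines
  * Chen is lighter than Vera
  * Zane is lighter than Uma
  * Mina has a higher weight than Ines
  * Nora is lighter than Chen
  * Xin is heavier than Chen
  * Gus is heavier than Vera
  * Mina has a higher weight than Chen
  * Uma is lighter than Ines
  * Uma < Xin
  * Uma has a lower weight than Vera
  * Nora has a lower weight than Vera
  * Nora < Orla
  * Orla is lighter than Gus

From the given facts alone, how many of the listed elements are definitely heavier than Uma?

Directly above Uma: Ines, Vera, Xin, Gus.
One step further: Vik, Mina (6 so far).
No other element is forced above Uma by the given relations, so the count is 6.

6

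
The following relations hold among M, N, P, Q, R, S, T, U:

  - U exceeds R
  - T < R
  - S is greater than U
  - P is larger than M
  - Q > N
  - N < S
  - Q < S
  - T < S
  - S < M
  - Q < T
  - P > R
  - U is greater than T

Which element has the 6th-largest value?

The consecutive relations fix a unique order: N < Q < T < R < U < S < M < P.
The 6th largest is T.

T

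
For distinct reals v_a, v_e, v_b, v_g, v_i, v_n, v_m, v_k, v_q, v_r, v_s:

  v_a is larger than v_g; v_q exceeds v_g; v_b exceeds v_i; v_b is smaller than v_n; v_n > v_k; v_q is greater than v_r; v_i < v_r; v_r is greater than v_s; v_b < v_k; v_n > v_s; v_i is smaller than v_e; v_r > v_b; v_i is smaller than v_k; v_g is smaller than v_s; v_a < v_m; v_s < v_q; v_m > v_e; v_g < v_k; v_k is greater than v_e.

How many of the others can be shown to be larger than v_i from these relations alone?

7

From v_i the given relations immediately reach v_b, v_e, v_k, v_r.
From those, v_m, v_q, v_n — 7 in total.
Nothing else is reachable above v_i; 7 in all.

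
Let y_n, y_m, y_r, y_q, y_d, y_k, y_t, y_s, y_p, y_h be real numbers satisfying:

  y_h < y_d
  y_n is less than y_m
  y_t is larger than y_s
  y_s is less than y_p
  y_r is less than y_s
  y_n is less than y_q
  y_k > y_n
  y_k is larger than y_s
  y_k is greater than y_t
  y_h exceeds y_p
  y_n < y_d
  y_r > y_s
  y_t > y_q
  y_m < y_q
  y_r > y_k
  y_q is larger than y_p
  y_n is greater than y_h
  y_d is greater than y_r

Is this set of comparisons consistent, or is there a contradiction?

inconsistent

We have y_r < y_s stated directly, yet also y_s < y_p < y_h < y_n < y_m < y_q < y_t < y_k < y_r by chaining the others — so y_s < y_r. Contradiction.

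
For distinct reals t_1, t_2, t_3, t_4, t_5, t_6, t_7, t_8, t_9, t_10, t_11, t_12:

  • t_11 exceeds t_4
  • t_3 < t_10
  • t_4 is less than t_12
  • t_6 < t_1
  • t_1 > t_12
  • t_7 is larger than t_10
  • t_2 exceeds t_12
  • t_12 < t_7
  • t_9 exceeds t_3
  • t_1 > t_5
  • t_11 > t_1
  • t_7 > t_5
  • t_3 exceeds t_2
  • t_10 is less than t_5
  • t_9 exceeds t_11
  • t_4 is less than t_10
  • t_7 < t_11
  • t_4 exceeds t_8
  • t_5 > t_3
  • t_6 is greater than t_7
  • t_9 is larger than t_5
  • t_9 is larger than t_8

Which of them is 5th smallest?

t_3

Chaining the given pairs: t_8 < t_4 < t_12 < t_2 < t_3 < t_10 < t_5 < t_7 < t_6 < t_1 < t_11 < t_9.
Counting 5 from the smallest end gives t_3.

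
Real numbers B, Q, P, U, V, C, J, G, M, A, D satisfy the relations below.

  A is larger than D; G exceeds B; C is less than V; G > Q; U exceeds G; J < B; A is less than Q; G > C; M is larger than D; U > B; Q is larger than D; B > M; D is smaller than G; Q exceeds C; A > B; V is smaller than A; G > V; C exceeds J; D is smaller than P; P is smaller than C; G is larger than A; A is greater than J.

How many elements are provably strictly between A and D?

5

Chaining upward from D reaches: P, C, M, V, B, Q, G, U.
Chaining downward from A reaches: J, P, C, M, V, B.
Strictly between D and A are those in both lists: P, C, M, V, B — 5 elements.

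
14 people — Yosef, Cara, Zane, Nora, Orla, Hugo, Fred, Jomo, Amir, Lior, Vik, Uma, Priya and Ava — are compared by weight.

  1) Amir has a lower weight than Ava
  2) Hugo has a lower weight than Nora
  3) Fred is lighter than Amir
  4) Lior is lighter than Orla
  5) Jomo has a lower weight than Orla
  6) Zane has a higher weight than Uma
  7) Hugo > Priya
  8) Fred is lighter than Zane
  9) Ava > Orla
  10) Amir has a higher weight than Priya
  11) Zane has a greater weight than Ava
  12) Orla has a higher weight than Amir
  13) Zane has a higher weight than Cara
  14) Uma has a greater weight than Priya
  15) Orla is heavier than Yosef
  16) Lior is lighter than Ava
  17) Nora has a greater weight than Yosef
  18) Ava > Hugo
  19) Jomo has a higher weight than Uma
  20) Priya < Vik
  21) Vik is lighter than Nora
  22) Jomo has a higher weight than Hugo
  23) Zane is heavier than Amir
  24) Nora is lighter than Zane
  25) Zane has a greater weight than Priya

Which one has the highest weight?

Zane

Chaining downward from Zane: directly below it, Priya, Uma, Cara, Fred, Nora, Amir, Ava; then Yosef, Lior, Hugo, Vik, Orla; then Jomo.
That covers every other element, and nothing is given above Zane, so Zane is the highest weight.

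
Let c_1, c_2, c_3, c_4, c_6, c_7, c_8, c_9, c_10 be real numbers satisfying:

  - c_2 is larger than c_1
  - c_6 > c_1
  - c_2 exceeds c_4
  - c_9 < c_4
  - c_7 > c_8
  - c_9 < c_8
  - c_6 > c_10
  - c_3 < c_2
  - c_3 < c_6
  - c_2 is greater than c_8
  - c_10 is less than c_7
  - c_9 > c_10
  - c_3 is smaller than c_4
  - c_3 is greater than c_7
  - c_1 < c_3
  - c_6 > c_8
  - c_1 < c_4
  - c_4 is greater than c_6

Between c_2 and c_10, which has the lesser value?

c_10 < c_9 and c_9 < c_8 give c_10 < c_8.
With c_8 < c_7: c_10 < c_9 < c_8 < c_7.
With c_7 < c_3: c_10 < c_9 < c_8 < c_7 < c_3.
With c_3 < c_6: c_10 < c_9 < c_8 < c_7 < c_3 < c_6.
Then c_6 < c_4 extends the chain to c_4.
With c_4 < c_2: c_10 < c_9 < c_8 < c_7 < c_3 < c_6 < c_4 < c_2.
So c_10 < c_2; c_10 is the smaller of the two.

c_10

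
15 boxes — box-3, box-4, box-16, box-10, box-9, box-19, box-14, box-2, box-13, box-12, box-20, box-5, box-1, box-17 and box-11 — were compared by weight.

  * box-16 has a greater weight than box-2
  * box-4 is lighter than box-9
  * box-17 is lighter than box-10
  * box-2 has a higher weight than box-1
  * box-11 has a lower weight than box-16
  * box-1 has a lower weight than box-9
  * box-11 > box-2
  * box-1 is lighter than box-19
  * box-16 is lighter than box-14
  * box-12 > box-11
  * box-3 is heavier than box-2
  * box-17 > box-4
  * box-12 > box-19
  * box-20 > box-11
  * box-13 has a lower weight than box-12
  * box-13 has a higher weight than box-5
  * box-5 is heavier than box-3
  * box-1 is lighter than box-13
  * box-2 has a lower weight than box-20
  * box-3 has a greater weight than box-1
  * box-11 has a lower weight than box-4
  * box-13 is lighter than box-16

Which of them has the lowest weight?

Chaining upward from box-1: directly above it, box-2, box-3, box-13, box-9, box-19; then box-11, box-5, box-16, box-20, box-12; then box-4, box-14; then box-17; then box-10.
That covers every other element, and nothing is given below box-1, so box-1 is the lowest weight.

box-1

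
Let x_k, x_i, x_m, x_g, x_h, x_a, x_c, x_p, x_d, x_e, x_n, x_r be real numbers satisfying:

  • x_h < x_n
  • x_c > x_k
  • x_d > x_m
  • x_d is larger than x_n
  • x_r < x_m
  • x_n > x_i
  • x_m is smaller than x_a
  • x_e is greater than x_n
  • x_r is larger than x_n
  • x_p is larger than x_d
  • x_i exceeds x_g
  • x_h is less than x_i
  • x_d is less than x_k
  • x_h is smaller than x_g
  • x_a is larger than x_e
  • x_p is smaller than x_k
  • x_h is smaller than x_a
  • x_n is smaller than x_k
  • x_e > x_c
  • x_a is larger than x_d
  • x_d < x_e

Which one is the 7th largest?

Chaining the given pairs: x_h < x_g < x_i < x_n < x_r < x_m < x_d < x_p < x_k < x_c < x_e < x_a.
The 7th largest is x_m.

x_m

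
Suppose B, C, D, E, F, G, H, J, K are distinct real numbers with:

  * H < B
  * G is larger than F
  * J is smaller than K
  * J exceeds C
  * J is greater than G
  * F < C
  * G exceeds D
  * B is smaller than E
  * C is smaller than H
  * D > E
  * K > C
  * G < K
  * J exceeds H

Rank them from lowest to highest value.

Nothing is placed below F, so it is least; from there F < C; C < H; H < B; B < E; E < D; D < G; G < J; J < K, each given directly.

F < C < H < B < E < D < G < J < K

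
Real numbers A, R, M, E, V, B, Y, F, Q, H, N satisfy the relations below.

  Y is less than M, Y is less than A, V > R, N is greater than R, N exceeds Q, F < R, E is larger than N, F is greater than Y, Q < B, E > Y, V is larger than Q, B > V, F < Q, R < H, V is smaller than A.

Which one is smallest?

Y

F is not least since Y < F; R is not least since F < R; M is not least since Y < M; H is not least since R < H; Q is not least since F < Q; V is not least since R < V; A is not least since Y < A; N is not least since Q < N; B is not least since Q < B; E is not least since Y < E.
Only Y has nothing below it, so Y is the smallest.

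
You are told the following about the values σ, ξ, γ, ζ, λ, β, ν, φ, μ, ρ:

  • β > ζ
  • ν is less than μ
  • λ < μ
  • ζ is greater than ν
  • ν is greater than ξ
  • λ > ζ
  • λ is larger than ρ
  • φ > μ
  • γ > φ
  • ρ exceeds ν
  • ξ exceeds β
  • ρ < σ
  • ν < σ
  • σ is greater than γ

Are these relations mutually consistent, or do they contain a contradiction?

Chaining the given relations yields ζ < β < ξ < ν, so ζ < ν. But one relation states ν < ζ. These cannot both hold.

inconsistent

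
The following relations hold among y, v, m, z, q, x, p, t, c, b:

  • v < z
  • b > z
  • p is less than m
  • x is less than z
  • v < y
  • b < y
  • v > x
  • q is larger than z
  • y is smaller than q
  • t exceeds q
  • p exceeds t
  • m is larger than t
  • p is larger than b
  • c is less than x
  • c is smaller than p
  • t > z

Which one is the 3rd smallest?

v

Chaining the given pairs: c < x < v < z < b < y < q < t < p < m.
Counting 3 from the smallest end gives v.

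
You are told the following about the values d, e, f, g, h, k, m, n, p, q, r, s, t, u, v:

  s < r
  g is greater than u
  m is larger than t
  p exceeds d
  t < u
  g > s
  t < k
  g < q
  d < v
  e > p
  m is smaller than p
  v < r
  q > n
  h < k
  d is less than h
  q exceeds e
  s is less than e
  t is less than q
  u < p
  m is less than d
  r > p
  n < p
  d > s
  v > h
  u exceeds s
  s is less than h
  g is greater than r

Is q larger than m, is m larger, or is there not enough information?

q

Link the given pairs in sequence: m < d; d < p; p < r; r < g; g < q.
Together: m < d < p < r < g < q.
So q is larger.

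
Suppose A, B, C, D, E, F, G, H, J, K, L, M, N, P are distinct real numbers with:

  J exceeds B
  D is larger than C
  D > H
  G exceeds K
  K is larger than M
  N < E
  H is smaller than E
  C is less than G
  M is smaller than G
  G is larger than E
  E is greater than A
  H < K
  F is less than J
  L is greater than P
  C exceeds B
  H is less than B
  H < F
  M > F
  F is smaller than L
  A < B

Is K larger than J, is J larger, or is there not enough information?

Following every chain through K: above K we get G; below K we get H, F, M.
J is not reached, and no chain runs the other way from J to K.
So the given relations leave the order of K and J undetermined.

undetermined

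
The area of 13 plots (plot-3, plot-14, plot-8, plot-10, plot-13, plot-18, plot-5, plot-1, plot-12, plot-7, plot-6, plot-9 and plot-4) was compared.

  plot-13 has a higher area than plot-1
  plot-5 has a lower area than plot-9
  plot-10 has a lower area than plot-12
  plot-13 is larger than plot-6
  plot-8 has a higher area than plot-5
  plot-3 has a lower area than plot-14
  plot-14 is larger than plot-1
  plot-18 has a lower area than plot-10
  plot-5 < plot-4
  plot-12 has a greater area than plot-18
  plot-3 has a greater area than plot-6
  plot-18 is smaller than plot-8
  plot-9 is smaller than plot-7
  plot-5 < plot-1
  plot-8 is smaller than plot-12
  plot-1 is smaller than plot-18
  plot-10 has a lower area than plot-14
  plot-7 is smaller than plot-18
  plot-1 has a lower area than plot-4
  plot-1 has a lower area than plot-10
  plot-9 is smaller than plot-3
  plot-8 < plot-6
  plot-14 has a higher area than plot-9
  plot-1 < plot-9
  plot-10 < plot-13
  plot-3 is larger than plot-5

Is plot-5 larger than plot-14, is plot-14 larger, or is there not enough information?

plot-14

Chaining the given relations: plot-5 < plot-1 < plot-9 < plot-7 < plot-18 < plot-8 < plot-6 < plot-3 < plot-14.
So plot-14 is larger.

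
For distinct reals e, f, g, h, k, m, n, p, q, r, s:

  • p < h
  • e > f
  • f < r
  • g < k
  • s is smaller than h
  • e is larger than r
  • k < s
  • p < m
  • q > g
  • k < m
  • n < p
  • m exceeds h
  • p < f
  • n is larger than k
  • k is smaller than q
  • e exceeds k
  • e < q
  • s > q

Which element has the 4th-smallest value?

Piecing the relations together gives one ordering: g < k < n < p < f < r < e < q < s < h < m.
The 4th smallest is p.

p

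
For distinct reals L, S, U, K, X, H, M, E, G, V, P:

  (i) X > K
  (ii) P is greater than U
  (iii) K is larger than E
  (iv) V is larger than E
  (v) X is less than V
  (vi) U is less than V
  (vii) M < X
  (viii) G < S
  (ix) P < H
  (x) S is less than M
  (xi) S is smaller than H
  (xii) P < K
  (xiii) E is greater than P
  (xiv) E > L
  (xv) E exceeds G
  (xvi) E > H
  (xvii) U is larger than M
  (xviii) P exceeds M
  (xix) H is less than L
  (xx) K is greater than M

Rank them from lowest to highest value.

G < S < M < U < P < H < L < E < K < X < V

Each adjacent pair is fixed by a given relation: G < S; S < M; M < U; U < P; P < H; H < L; L < E; E < K; K < X; X < V. Chaining them end to end gives the full order.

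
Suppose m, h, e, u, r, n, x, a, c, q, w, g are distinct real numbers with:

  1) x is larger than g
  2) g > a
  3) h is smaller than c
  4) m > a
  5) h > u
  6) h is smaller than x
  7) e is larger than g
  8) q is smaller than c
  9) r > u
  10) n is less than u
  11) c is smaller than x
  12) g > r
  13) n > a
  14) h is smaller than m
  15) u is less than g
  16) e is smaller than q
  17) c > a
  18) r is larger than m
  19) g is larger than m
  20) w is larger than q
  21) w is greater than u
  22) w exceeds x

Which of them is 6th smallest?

r

Chaining the given pairs: a < n < u < h < m < r < g < e < q < c < x < w.
The 6th smallest is r.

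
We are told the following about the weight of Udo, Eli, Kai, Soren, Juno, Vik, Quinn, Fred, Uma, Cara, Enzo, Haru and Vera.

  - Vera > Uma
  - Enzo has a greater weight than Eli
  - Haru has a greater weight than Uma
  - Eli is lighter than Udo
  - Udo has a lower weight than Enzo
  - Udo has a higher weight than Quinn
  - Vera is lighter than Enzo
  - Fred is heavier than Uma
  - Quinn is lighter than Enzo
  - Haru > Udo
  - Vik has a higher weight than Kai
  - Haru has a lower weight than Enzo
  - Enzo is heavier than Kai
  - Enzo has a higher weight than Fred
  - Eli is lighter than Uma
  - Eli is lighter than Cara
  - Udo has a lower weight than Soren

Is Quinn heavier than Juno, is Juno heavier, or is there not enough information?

Following every chain through Quinn: above Quinn we get Udo, Haru, Soren, Enzo.
Juno is not reached, and no chain runs the other way from Juno to Quinn.
So the given relations leave the order of Quinn and Juno undetermined.

undetermined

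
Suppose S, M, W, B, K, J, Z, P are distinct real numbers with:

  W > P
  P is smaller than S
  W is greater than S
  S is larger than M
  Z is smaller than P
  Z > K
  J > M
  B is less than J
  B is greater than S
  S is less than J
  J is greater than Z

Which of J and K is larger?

J

Link the given pairs in sequence: K < Z; Z < P; P < S; S < B; B < J.
Chaining these gives K < Z < P < S < B < J.
So K < J; J is the larger of the two.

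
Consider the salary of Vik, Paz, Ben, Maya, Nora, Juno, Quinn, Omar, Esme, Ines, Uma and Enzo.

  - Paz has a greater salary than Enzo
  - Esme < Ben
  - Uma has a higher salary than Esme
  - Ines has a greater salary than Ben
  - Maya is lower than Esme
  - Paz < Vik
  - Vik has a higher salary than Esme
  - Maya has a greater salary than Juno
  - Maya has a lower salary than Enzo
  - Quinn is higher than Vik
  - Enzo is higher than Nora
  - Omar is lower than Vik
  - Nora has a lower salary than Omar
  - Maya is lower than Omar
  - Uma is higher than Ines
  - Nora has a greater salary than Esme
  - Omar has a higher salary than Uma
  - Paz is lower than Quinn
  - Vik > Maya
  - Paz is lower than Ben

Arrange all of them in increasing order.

Each adjacent pair is fixed by a given relation: Juno < Maya; Maya < Esme; Esme < Nora; Nora < Enzo; Enzo < Paz; Paz < Ben; Ben < Ines; Ines < Uma; Uma < Omar; Omar < Vik; Vik < Quinn. Chaining them end to end gives the full order.

Juno < Maya < Esme < Nora < Enzo < Paz < Ben < Ines < Uma < Omar < Vik < Quinn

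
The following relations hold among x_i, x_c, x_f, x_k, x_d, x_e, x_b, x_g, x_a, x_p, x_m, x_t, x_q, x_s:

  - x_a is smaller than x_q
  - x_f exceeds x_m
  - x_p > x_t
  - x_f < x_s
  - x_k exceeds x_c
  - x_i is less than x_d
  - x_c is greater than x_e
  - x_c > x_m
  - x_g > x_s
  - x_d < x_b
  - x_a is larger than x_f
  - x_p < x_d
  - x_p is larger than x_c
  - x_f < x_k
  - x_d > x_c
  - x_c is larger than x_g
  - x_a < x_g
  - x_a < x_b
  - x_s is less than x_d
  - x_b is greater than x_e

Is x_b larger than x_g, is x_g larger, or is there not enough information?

x_b

x_g < x_c < x_p < x_d < x_b, by transitivity through x_c, x_p, x_d.
So x_b is larger.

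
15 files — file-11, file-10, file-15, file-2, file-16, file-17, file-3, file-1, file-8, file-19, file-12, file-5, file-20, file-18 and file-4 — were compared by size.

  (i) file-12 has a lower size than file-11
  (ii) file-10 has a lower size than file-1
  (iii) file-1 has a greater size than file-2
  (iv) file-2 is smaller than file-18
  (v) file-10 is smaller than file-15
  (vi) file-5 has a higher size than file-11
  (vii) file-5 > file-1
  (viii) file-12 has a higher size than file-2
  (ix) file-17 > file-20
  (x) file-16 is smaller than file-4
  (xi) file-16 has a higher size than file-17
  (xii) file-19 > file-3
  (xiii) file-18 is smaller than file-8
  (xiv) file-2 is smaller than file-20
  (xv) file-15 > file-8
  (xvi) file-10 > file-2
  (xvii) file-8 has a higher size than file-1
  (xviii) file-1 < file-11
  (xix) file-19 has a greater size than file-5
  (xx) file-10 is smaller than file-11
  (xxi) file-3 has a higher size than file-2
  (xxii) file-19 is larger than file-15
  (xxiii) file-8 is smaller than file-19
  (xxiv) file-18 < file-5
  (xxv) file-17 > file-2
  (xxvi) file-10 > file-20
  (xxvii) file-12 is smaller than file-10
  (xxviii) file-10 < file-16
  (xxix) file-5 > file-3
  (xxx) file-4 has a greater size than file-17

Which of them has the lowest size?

file-2

file-12 is not least since file-2 < file-12; file-3 is not least since file-2 < file-3; file-18 is not least since file-2 < file-18; file-20 is not least since file-2 < file-20; file-10 is not least since file-2 < file-10; file-1 is not least since file-10 < file-1; file-17 is not least since file-2 < file-17; file-8 is not least since file-1 < file-8; file-11 is not least since file-12 < file-11; file-16 is not least since file-10 < file-16; file-5 is not least since file-11 < file-5; file-15 is not least since file-8 < file-15; file-4 is not least since file-17 < file-4; file-19 is not least since file-5 < file-19.
Only file-2 has nothing below it, so file-2 is the lowest size.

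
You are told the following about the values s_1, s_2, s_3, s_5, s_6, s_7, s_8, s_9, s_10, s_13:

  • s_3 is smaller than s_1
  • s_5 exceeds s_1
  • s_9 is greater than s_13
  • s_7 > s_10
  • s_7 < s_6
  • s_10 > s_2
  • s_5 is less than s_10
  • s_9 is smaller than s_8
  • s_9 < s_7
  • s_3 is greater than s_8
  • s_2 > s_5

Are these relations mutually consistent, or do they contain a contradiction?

Every relation is compatible with s_13 < s_9 < s_8 < s_3 < s_1 < s_5 < s_2 < s_10 < s_7 < s_6; the set is consistent.

consistent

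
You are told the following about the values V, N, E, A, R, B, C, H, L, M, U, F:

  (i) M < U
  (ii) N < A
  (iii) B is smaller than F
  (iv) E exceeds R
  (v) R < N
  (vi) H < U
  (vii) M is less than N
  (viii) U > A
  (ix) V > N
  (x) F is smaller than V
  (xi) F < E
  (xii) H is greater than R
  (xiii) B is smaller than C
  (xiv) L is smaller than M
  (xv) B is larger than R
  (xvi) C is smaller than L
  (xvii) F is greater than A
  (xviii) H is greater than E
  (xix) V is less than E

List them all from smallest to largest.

Nothing is placed below R, so it is least; from there R < B; B < C; C < L; L < M; M < N; N < A; A < F; F < V; V < E; E < H; H < U, each given directly.

R < B < C < L < M < N < A < F < V < E < H < U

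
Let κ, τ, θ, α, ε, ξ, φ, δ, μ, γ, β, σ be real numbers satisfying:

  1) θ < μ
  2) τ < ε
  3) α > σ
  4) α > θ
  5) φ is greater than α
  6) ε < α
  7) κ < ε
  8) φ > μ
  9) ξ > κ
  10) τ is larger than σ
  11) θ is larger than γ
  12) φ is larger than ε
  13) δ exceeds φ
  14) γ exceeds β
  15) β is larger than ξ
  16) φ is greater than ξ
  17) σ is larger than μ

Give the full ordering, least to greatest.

κ < ξ < β < γ < θ < μ < σ < τ < ε < α < φ < δ

Each adjacent pair is fixed by a given relation: κ < ξ; ξ < β; β < γ; γ < θ; θ < μ; μ < σ; σ < τ; τ < ε; ε < α; α < φ; φ < δ. Chaining them end to end gives the full order.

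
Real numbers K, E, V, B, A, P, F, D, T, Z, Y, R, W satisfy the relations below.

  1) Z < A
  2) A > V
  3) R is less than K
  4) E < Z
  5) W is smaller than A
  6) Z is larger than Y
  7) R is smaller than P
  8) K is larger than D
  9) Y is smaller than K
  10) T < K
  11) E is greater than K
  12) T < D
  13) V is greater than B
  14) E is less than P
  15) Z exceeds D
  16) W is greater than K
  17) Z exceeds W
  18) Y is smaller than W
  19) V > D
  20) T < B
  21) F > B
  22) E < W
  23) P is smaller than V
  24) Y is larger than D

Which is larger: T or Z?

Chaining the given relations: T < D < Y < K < E < W < Z.
So T < Z; Z is the larger of the two.

Z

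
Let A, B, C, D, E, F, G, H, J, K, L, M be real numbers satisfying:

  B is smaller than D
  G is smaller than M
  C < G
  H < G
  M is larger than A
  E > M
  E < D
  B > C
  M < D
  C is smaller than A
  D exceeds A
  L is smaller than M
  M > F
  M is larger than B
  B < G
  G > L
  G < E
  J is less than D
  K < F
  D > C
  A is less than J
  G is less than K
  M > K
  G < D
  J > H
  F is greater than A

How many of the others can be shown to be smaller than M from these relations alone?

From M the given relations immediately reach L, B, A, G, K, F.
From those, C, H — 8 in total.
No other element is forced below M by the given relations, so the count is 8.

8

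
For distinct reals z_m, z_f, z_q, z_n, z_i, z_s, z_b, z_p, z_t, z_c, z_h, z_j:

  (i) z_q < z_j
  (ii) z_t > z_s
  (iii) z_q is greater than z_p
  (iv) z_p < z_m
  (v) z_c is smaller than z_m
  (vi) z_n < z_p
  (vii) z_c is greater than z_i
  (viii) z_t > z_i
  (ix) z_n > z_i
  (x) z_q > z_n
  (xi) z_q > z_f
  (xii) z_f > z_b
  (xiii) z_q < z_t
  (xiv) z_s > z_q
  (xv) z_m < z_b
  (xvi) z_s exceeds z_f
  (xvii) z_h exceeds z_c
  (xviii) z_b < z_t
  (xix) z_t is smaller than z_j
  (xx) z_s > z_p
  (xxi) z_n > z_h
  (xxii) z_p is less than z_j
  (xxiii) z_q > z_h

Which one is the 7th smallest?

The consecutive relations fix a unique order: z_i < z_c < z_h < z_n < z_p < z_m < z_b < z_f < z_q < z_s < z_t < z_j.
The 7th smallest is z_b.

z_b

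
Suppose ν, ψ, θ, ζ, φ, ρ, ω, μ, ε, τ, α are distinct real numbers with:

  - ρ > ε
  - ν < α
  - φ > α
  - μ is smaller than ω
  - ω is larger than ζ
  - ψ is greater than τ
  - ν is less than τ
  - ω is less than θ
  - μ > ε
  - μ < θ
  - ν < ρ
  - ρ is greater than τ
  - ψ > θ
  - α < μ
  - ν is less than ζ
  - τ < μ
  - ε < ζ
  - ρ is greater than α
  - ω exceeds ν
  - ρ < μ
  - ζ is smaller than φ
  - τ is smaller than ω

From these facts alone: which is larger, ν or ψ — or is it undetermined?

ψ

ν < α < ρ < μ < ω < θ < ψ, by transitivity through α, ρ, μ, ω, θ.
So ψ is larger.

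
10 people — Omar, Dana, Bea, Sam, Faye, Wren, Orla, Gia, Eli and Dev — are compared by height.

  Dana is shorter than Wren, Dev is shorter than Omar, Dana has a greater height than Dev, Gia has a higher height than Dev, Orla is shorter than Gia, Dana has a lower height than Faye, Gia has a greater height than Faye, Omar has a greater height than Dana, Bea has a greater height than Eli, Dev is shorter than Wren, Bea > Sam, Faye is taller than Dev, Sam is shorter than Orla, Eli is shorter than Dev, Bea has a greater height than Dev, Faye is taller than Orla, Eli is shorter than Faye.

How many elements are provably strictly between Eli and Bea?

Chaining upward from Eli reaches: Dev, Dana, Wren, Faye, Omar, Gia.
Chaining downward from Bea reaches: Sam, Dev.
Strictly between Eli and Bea are those in both lists: Dev — 1 element.

1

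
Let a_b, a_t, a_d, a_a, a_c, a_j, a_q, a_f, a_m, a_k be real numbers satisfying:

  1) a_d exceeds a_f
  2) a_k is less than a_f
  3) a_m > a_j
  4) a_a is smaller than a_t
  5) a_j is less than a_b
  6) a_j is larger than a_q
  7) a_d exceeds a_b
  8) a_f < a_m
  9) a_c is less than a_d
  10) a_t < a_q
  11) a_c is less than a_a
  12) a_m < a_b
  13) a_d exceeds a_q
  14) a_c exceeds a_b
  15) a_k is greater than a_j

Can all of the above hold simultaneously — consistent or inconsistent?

Chaining the given relations yields a_c < a_a < a_t < a_q < a_j < a_k < a_f < a_m < a_b, so a_c < a_b. But one relation states a_b < a_c. These cannot both hold.

inconsistent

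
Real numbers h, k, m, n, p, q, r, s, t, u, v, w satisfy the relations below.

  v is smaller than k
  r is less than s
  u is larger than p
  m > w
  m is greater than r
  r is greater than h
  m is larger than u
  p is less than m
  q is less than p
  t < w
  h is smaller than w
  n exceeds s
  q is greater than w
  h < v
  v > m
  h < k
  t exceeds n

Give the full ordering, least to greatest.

h < r < s < n < t < w < q < p < u < m < v < k

Each adjacent pair is fixed by a given relation: h < r; r < s; s < n; n < t; t < w; w < q; q < p; p < u; u < m; m < v; v < k. Chaining them end to end gives the full order.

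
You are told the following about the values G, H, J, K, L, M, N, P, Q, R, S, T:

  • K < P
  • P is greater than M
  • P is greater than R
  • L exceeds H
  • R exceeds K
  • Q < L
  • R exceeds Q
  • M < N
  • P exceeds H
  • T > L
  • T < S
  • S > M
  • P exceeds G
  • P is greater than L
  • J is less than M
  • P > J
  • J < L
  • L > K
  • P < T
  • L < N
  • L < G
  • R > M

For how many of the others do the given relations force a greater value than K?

From K the given relations immediately reach L, R, P.
From those, G, N, T — 6 in total.
From those, S — 7 in total.
No other element is forced above K by the given relations, so the count is 7.

7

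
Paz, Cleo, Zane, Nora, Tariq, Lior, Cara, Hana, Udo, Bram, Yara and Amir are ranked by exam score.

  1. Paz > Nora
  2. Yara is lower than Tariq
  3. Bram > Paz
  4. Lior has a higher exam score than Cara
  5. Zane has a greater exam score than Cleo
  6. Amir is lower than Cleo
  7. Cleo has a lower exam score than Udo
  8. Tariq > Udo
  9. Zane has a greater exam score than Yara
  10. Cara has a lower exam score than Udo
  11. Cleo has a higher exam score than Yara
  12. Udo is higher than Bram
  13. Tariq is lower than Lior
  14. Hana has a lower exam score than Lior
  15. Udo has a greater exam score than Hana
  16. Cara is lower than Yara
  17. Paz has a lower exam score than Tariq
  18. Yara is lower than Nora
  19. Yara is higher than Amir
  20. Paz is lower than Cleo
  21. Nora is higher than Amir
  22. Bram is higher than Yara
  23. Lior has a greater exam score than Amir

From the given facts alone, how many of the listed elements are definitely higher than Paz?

6

Directly above Paz: Bram, Cleo, Tariq.
One step further: Udo, Zane, Lior (6 so far).
Nothing else is reachable above Paz; 6 in all.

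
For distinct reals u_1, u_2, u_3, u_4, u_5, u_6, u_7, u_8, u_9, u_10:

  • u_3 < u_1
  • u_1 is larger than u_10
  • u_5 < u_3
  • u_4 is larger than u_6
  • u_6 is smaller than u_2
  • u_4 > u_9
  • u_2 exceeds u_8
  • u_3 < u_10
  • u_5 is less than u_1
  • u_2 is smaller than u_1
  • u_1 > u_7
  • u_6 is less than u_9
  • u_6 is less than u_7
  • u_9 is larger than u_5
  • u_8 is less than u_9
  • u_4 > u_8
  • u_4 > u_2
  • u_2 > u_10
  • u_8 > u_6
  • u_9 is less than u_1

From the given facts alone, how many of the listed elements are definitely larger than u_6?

6

From u_6 the given relations immediately reach u_8, u_9, u_7, u_2, u_4.
From those, u_1 — 6 in total.
Nothing else is reachable above u_6; 6 in all.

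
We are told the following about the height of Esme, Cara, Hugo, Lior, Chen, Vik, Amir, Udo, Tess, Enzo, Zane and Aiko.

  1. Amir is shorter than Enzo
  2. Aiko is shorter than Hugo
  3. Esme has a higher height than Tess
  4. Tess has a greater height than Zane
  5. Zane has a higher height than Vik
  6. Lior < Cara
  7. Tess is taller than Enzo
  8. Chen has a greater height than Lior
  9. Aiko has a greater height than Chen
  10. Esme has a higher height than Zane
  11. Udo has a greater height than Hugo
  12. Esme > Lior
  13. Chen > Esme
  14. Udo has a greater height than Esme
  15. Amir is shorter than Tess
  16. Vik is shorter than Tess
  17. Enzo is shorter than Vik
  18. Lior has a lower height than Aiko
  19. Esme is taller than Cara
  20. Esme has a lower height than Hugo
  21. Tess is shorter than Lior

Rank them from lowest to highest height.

Amir < Enzo < Vik < Zane < Tess < Lior < Cara < Esme < Chen < Aiko < Hugo < Udo

Nothing is placed below Amir, so it is least; from there Amir < Enzo; Enzo < Vik; Vik < Zane; Zane < Tess; Tess < Lior; Lior < Cara; Cara < Esme; Esme < Chen; Chen < Aiko; Aiko < Hugo; Hugo < Udo, each given directly.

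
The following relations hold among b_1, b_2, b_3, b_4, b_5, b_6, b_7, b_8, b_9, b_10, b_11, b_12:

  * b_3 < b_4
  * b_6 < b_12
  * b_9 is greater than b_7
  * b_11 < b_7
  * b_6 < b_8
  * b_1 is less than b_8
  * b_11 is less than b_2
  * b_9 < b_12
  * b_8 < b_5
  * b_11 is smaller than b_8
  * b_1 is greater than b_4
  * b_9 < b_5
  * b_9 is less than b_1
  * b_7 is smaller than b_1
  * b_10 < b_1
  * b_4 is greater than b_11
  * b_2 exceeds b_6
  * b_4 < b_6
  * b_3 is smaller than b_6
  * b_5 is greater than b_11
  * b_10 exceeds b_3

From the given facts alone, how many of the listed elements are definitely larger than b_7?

From b_7 the given relations immediately reach b_9, b_1.
From those, b_8, b_12, b_5 — 5 in total.
No other element is forced above b_7 by the given relations, so the count is 5.

5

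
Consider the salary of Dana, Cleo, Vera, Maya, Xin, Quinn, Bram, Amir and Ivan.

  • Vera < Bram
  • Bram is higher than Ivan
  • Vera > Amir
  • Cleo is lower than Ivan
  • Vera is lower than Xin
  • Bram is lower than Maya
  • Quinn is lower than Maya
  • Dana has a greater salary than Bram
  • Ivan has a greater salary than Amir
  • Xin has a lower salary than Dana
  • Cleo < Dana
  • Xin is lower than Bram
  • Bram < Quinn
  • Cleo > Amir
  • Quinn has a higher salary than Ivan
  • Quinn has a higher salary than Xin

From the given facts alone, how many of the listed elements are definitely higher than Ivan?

The elements the relations force above Ivan are Bram, Dana, Quinn, Maya — no chain reaches any other.
That is 4.

4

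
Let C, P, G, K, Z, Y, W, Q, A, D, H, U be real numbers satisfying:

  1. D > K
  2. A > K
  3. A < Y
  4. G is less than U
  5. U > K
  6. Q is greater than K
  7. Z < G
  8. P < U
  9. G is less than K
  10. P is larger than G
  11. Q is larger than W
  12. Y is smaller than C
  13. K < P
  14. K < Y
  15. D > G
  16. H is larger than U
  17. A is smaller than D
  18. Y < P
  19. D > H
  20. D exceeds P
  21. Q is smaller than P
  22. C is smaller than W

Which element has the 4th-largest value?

The consecutive relations fix a unique order: Z < G < K < A < Y < C < W < Q < P < U < H < D.
Counting 4 from the largest end gives P.

P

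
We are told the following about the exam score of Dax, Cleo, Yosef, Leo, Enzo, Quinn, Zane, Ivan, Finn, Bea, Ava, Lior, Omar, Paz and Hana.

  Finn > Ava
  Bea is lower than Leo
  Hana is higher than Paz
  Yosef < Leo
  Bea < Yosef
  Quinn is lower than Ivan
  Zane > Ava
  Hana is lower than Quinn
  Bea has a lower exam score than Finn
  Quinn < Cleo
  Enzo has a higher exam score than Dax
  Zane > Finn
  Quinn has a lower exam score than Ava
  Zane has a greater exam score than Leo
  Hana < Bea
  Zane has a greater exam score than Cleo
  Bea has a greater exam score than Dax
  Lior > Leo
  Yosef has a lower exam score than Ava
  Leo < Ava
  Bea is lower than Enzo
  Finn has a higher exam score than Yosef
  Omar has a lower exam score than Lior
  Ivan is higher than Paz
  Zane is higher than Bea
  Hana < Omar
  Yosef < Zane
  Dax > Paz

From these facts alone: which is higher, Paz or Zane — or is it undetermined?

Following the relations from Paz: Paz < Dax < Bea < Yosef < Ava < Finn < Zane.
So Zane is higher.

Zane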